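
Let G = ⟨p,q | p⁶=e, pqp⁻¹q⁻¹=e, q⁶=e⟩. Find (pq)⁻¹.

The order of (pq) is 6 (smallest k with (pq)ᵏ = e), so (pq)⁻¹ = (pq)⁵ = p⁵q⁵.
Check: (pq) · (p⁵q⁵) → (pq) · p⁵ = q;   q · q⁵ = e, giving e as required.

Answer: p⁵q⁵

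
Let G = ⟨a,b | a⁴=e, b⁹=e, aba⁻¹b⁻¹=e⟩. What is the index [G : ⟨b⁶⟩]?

First find ord(b⁶) by computing successive powers:
  (b⁶)¹ = b⁶, (b⁶)² = b³, (b⁶)³ = e.
So |⟨b⁶⟩| = ord(b⁶) = 3. With |G| = 36, by Lagrange [G : ⟨b⁶⟩] = 36/3 = 12.

Answer: 12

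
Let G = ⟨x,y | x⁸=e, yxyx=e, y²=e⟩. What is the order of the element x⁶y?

Compute successive powers until reaching e:
  (x⁶y)¹ = x⁶y, (x⁶y)² = e.
The smallest positive k with (x⁶y)ᵏ = e is 2.

Answer: 2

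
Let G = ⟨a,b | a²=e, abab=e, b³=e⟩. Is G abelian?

a·b = ab but b·a = ab², so a·b ≠ b·a and G is not abelian.

Answer: No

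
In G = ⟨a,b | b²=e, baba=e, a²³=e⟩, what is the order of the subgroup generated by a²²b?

|⟨a²²b⟩| equals the order of a²²b. Compute successive powers until reaching e:
  (a²²b)¹ = a²²b, (a²²b)² = e.
The smallest positive k with (a²²b)ᵏ = e is 2, so |⟨a²²b⟩| = 2.

Answer: 2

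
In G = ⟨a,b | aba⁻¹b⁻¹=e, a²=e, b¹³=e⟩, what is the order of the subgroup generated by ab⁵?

|⟨ab⁵⟩| equals the order of ab⁵. Compute successive powers until reaching e:
  (ab⁵)¹ = ab⁵, (ab⁵)² = b¹⁰, (ab⁵)³ = ab², (ab⁵)⁴ = b⁷, (ab⁵)⁵ = ab¹², (ab⁵)⁶ = b⁴, (ab⁵)⁷ = ab⁹, (ab⁵)⁸ = b, (ab⁵)⁹ = ab⁶, (ab⁵)¹⁰ = b¹¹, (ab⁵)¹¹ = ab³, (ab⁵)¹² = b⁸, (ab⁵)¹³ = a, (ab⁵)¹⁴ = b⁵, (ab⁵)¹⁵ = ab¹⁰, (ab⁵)¹⁶ = b², (ab⁵)¹⁷ = ab⁷, (ab⁵)¹⁸ = b¹², (ab⁵)¹⁹ = ab⁴, (ab⁵)²⁰ = b⁹, (ab⁵)²¹ = ab, (ab⁵)²² = b⁶, (ab⁵)²³ = ab¹¹, (ab⁵)²⁴ = b³, (ab⁵)²⁵ = ab⁸, (ab⁵)²⁶ = e.
The smallest positive k with (ab⁵)ᵏ = e is 26, so |⟨ab⁵⟩| = 26.

Answer: 26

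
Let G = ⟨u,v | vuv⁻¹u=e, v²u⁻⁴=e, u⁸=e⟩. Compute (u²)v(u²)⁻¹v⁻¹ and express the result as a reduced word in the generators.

[(u²), v] = (u²)·v·(u²)⁻¹·v⁻¹.
  (u²) · v = u²v
  (u²v) · (u⁶) = v⁻¹
  (v⁻¹) · (v⁻¹) = u⁴

Answer: u⁴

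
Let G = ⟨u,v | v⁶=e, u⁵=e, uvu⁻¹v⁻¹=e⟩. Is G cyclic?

|G| = 30. The element uv has order 30 (its powers give 30 distinct elements), so ⟨uv⟩ = G and G is cyclic.

Answer: Yes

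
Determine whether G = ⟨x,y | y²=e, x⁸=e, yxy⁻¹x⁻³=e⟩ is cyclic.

Every cyclic group is abelian. But x·y = xy while y·x = x³y, so x·y ≠ y·x and G is not abelian. Hence G is not cyclic.

Answer: No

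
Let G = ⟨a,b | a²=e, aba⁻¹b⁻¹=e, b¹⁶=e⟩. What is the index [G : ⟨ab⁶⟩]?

First find ord(ab⁶) by computing successive powers:
  (ab⁶)¹ = ab⁶, (ab⁶)² = b¹², (ab⁶)³ = ab², (ab⁶)⁴ = b⁸, (ab⁶)⁵ = ab¹⁴, (ab⁶)⁶ = b⁴, (ab⁶)⁷ = ab¹⁰, (ab⁶)⁸ = e.
So |⟨ab⁶⟩| = ord(ab⁶) = 8. With |G| = 32, by Lagrange [G : ⟨ab⁶⟩] = 32/8 = 4.

Answer: 4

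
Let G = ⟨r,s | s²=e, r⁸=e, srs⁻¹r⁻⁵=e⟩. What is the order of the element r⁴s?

Compute successive powers until reaching e:
  (r⁴s)¹ = r⁴s, (r⁴s)² = e.
The smallest positive k with (r⁴s)ᵏ = e is 2.

Answer: 2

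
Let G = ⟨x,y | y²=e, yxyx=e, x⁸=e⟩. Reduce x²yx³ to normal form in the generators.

Multiply left to right, reducing at each step:
  (x²) · y = x²y
  (x²y) · x³ = x⁷y

Answer: x⁷y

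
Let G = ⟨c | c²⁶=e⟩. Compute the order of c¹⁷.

Compute successive powers until reaching e:
  (c¹⁷)¹ = c¹⁷, (c¹⁷)² = c⁸, (c¹⁷)³ = c²⁵, (c¹⁷)⁴ = c¹⁶, (c¹⁷)⁵ = c⁷, (c¹⁷)⁶ = c²⁴, (c¹⁷)⁷ = c¹⁵, (c¹⁷)⁸ = c⁶, (c¹⁷)⁹ = c²³, (c¹⁷)¹⁰ = c¹⁴, (c¹⁷)¹¹ = c⁵, (c¹⁷)¹² = c²², (c¹⁷)¹³ = c¹³, (c¹⁷)¹⁴ = c⁴, (c¹⁷)¹⁵ = c²¹, (c¹⁷)¹⁶ = c¹², (c¹⁷)¹⁷ = c³, (c¹⁷)¹⁸ = c²⁰, (c¹⁷)¹⁹ = c¹¹, (c¹⁷)²⁰ = c², (c¹⁷)²¹ = c¹⁹, (c¹⁷)²² = c¹⁰, (c¹⁷)²³ = c, (c¹⁷)²⁴ = c¹⁸, (c¹⁷)²⁵ = c⁹, (c¹⁷)²⁶ = e.
The smallest positive k with (c¹⁷)ᵏ = e is 26.

Answer: 26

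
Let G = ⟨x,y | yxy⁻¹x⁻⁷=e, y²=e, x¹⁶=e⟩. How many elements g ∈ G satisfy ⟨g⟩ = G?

⟨g⟩ = G would require ord(g) = |G| = 32, but the maximum element order in G is 16 < 32. So G is not cyclic and no single element generates it: the count is 0.

Answer: 0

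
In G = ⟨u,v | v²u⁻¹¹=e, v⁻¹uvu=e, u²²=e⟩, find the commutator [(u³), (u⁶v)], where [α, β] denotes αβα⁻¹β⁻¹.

[(u³), (u⁶v)] = (u³)·(u⁶v)·(u³)⁻¹·(u⁶v)⁻¹.
  (u³) · (u⁶v) = u⁹v
  (u⁹v) · (u¹⁹) = uv⁻¹
  (uv⁻¹) · (u⁶v⁻¹) = u⁶

Answer: u⁶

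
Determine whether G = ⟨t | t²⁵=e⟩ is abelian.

G has a single generator, so G is cyclic and hence abelian.

Answer: Yes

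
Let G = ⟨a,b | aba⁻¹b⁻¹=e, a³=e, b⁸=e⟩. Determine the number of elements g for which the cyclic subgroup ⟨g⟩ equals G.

G is cyclic of order 24. An element generates G iff its order is 24, and a cyclic group of order 24 has exactly φ(24) = 8 such elements.

Answer: 8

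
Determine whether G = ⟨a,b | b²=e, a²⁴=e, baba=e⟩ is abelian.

a·b = ab but b·a = a²³b, so a·b ≠ b·a and G is not abelian.

Answer: No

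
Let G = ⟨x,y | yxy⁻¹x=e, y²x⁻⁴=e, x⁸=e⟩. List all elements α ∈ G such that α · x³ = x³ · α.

⟨x³⟩ ⊆ C_G(x³) since powers of x³ commute with x³; so |C_G(x³)| ≥ |⟨x³⟩| = 8.
By orbit–stabilizer, |C_G(x³)| = |G| / |conj. class of x³| = 16 / 2 = 8.
The 8 elements commuting with x³ are {e, x, x², x³, x⁴, x⁵, x⁶, x⁷}.

Answer: {e, x, x², x³, x⁴, x⁵, x⁶, x⁷}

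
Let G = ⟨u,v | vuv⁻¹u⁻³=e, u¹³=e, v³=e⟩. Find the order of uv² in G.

Compute successive powers until reaching e:
  (uv²)¹ = uv², (uv²)² = u¹⁰v, (uv²)³ = e.
The smallest positive k with (uv²)ᵏ = e is 3.

Answer: 3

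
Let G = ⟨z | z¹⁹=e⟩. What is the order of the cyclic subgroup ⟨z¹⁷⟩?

|⟨z¹⁷⟩| equals the order of z¹⁷. Compute successive powers until reaching e:
  (z¹⁷)¹ = z¹⁷, (z¹⁷)² = z¹⁵, (z¹⁷)³ = z¹³, (z¹⁷)⁴ = z¹¹, (z¹⁷)⁵ = z⁹, (z¹⁷)⁶ = z⁷, (z¹⁷)⁷ = z⁵, (z¹⁷)⁸ = z³, (z¹⁷)⁹ = z, (z¹⁷)¹⁰ = z¹⁸, (z¹⁷)¹¹ = z¹⁶, (z¹⁷)¹² = z¹⁴, (z¹⁷)¹³ = z¹², (z¹⁷)¹⁴ = z¹⁰, (z¹⁷)¹⁵ = z⁸, (z¹⁷)¹⁶ = z⁶, (z¹⁷)¹⁷ = z⁴, (z¹⁷)¹⁸ = z², (z¹⁷)¹⁹ = e.
The smallest positive k with (z¹⁷)ᵏ = e is 19, so |⟨z¹⁷⟩| = 19.

Answer: 19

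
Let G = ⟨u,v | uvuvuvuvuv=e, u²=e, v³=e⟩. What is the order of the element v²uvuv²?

Compute successive powers until reaching e:
  (v²uvuv²)¹ = v²uvuv², (v²uvuv²)² = vuv, (v²uvuv²)³ = v²uv², (v²uvuv²)⁴ = vuv²uv, (v²uvuv²)⁵ = e.
The smallest positive k with (v²uvuv²)ᵏ = e is 5.

Answer: 5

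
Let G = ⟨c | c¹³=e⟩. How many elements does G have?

G is generated by a single element, so G is cyclic. The relator gives c¹³ = e and no smaller power is forced to be e, so the 13 powers {c, e, c², c³, c⁴, c⁵, c⁶, c⁷, c⁸, c⁹, c¹², c¹¹, c¹⁰} are distinct. Hence |G| = 13.

Answer: 13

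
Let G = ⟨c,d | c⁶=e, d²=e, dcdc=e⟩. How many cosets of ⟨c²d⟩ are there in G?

First find ord(c²d) by computing successive powers:
  (c²d)¹ = c²d, (c²d)² = e.
So |⟨c²d⟩| = ord(c²d) = 2. With |G| = 12, by Lagrange [G : ⟨c²d⟩] = 12/2 = 6.

Answer: 6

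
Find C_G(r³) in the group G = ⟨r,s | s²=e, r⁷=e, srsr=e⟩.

⟨r³⟩ ⊆ C_G(r³) since powers of r³ commute with r³; so |C_G(r³)| ≥ |⟨r³⟩| = 7.
By orbit–stabilizer, |C_G(r³)| = |G| / |conj. class of r³| = 14 / 2 = 7.
The 7 elements commuting with r³ are {e, r, r², r³, r⁴, r⁵, r⁶}.

Answer: {e, r, r², r³, r⁴, r⁵, r⁶}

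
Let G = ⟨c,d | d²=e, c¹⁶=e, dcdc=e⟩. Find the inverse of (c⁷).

The order of (c⁷) is 16 (smallest k with (c⁷)ᵏ = e), so (c⁷)⁻¹ = (c⁷)¹⁵ = c⁹.
Check: (c⁷) · (c⁹) → (c⁷) · c⁹ = e, giving e as required.

Answer: c⁹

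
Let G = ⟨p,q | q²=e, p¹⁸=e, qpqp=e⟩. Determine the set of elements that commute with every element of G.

An element z ∈ Z(G) iff z commutes with every generator.
For example p⁹ is central: (p⁹)·p = p¹⁰ = p·(p⁹); (p⁹)·q = p⁹q = q·(p⁹).
Whereas p ∉ Z(G) since p·q = pq ≠ p¹⁷q = q·p.
Checking each of the 36 elements this way gives Z(G) = {e, p⁹}, of order 2.

Answer: {e, p⁹}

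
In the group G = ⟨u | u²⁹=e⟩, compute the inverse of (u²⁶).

The order of (u²⁶) is 29 (smallest k with (u²⁶)ᵏ = e), so (u²⁶)⁻¹ = (u²⁶)²⁸ = u³.
Check: (u²⁶) · (u³) → (u²⁶) · u³ = e, giving e as required.

Answer: u³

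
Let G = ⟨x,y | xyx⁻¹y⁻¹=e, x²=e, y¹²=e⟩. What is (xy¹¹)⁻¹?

The order of (xy¹¹) is 12 (smallest k with (xy¹¹)ᵏ = e), so (xy¹¹)⁻¹ = (xy¹¹)¹¹ = xy.
Check: (xy¹¹) · (xy) → (xy¹¹) · x = y¹¹;   (y¹¹) · y = e, giving e as required.

Answer: xy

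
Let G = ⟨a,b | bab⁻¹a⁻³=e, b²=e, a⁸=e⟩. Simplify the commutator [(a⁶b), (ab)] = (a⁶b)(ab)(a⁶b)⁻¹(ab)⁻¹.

[(a⁶b), (ab)] = (a⁶b)·(ab)·(a⁶b)⁻¹·(ab)⁻¹.
  (a⁶b) · (ab) = a
  a · (a⁶b) = a⁷b
  (a⁷b) · (a⁵b) = a⁶

Answer: a⁶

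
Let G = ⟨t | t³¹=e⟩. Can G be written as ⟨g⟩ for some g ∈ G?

|G| = 31. The element t has order 31 (its powers give 31 distinct elements), so ⟨t⟩ = G and G is cyclic.

Answer: Yes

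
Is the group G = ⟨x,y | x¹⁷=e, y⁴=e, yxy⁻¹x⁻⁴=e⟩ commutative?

x·y = xy but y·x = x⁴y, so x·y ≠ y·x and G is not abelian.

Answer: No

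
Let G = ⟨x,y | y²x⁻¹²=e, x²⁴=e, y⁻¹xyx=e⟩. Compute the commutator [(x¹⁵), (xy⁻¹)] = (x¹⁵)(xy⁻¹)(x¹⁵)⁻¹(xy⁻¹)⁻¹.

[(x¹⁵), (xy⁻¹)] = (x¹⁵)·(xy⁻¹)·(x¹⁵)⁻¹·(xy⁻¹)⁻¹.
  (x¹⁵) · (xy⁻¹) = x⁴y
  (x⁴y) · (x⁹) = x⁷y⁻¹
  (x⁷y⁻¹) · (xy) = x⁶

Answer: x⁶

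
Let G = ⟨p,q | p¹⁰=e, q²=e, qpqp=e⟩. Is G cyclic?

Every cyclic group is abelian. But p·q = pq while q·p = p⁹q, so p·q ≠ q·p and G is not abelian. Hence G is not cyclic.

Answer: No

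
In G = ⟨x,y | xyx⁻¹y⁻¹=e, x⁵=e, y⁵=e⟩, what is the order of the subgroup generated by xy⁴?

|⟨xy⁴⟩| equals the order of xy⁴. Compute successive powers until reaching e:
  (xy⁴)¹ = xy⁴, (xy⁴)² = x²y³, (xy⁴)³ = x³y², (xy⁴)⁴ = x⁴y, (xy⁴)⁵ = e.
The smallest positive k with (xy⁴)ᵏ = e is 5, so |⟨xy⁴⟩| = 5.

Answer: 5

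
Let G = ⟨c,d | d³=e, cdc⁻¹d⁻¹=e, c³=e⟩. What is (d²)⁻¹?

The order of (d²) is 3 (smallest k with (d²)ᵏ = e), so (d²)⁻¹ = (d²)² = d.
Check: (d²) · d → (d²) · d = e, giving e as required.

Answer: d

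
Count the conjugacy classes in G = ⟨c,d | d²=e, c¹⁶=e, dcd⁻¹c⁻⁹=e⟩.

The conjugacy classes (representative and size) are:
  [e] (size 1), [c⁹] (size 2), [c²] (size 1), [c³] (size 2), [c⁴] (size 1), [c¹³] (size 2), [c⁶] (size 1), [c¹⁵] (size 2), [c⁸] (size 1), [c¹⁰] (size 1), [c¹²] (size 1), [c¹⁴] (size 1), [d] (size 2), [cd] (size 2), [c²d] (size 2), [c¹¹d] (size 2), [c⁴d] (size 2), [c¹³d] (size 2), [c¹⁴d] (size 2), [c¹⁵d] (size 2).
Class equation: 1 + 2 + 1 + 2 + 1 + 2 + 1 + 2 + 1 + 1 + 1 + 1 + 2 + 2 + 2 + 2 + 2 + 2 + 2 + 2 = 32 = |G|. So G has 20 conjugacy classes.

Answer: 20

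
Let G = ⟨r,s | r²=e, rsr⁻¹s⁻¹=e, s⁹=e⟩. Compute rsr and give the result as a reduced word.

Multiply left to right, reducing at each step:
  r · s = rs
  (rs) · r = s

Answer: s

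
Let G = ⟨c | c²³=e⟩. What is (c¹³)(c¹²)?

Compute (c¹³) · (c¹²) by multiplying left to right and reducing via the relations at each step:
  (c¹³) · c¹² = c²

Answer: c²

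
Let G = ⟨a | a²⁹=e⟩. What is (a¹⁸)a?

Compute (a¹⁸) · a by multiplying left to right and reducing via the relations at each step:
  (a¹⁸) · a = a¹⁹

Answer: a¹⁹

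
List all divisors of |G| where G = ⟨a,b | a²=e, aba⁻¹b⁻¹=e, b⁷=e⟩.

|G| = 14 = 2 · 7. By Lagrange's theorem the order of any subgroup divides 14; the divisors of 14 are 1, 2, 7, 14.

Answer: 1, 2, 7, 14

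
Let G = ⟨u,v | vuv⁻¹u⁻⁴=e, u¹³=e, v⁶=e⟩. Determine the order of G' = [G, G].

G' = [G, G] is generated by all commutators. The generator-pair commutators are: [u, v] = u¹⁰.
The subgroup they normally generate is {e, u, u², u³, u⁴, u⁵, u⁶, u⁷, u⁸, u⁹, u¹⁰, u¹¹, u¹²}, of order 13.
Check: |G/G'| = 78/13 = 6 is the order of the abelianisation.

Answer: 13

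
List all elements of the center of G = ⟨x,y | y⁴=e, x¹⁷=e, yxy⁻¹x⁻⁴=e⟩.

An element z ∈ Z(G) iff z commutes with every generator.
For example e is central: e·x = x = x·e; e·y = y = y·e.
Whereas x ∉ Z(G) since x·y = xy ≠ x⁴y = y·x.
Checking each of the 68 elements this way gives Z(G) = {e}, of order 1.

Answer: {e}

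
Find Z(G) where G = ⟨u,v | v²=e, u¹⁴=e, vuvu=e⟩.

An element z ∈ Z(G) iff z commutes with every generator.
For example u⁷ is central: (u⁷)·u = u⁸ = u·(u⁷); (u⁷)·v = u⁷v = v·(u⁷).
Whereas u ∉ Z(G) since u·v = uv ≠ u¹³v = v·u.
Checking each of the 28 elements this way gives Z(G) = {e, u⁷}, of order 2.

Answer: {e, u⁷}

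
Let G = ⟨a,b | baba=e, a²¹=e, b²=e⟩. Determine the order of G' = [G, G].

G' = [G, G] is generated by all commutators. The generator-pair commutators are: [a, b] = a².
The subgroup they normally generate is {e, a, a², a³, a⁴, a⁵, a⁶, a⁷, a⁸, a⁹, a¹⁰, a¹¹, a¹², a¹³, a¹⁴, a¹⁵, a¹⁶, a¹⁷, a¹⁸, a¹⁹, a²⁰}, of order 21.
Check: |G/G'| = 42/21 = 2 is the order of the abelianisation.

Answer: 21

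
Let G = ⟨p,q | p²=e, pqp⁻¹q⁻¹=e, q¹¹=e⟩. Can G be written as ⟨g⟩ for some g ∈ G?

|G| = 22. The element pq has order 22 (its powers give 22 distinct elements), so ⟨pq⟩ = G and G is cyclic.

Answer: Yes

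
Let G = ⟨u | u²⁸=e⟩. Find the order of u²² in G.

Compute successive powers until reaching e:
  (u²²)¹ = u²², (u²²)² = u¹⁶, (u²²)³ = u¹⁰, (u²²)⁴ = u⁴, (u²²)⁵ = u²⁶, (u²²)⁶ = u²⁰, (u²²)⁷ = u¹⁴, (u²²)⁸ = u⁸, (u²²)⁹ = u², (u²²)¹⁰ = u²⁴, (u²²)¹¹ = u¹⁸, (u²²)¹² = u¹², (u²²)¹³ = u⁶, (u²²)¹⁴ = e.
The smallest positive k with (u²²)ᵏ = e is 14.

Answer: 14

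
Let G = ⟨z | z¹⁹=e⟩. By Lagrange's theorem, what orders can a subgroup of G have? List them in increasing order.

|G| = 19 = 19. By Lagrange's theorem the order of any subgroup divides 19; the divisors of 19 are 1, 19.

Answer: 1, 19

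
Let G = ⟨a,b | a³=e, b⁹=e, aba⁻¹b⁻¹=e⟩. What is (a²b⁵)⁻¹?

The order of (a²b⁵) is 9 (smallest k with (a²b⁵)ᵏ = e), so (a²b⁵)⁻¹ = (a²b⁵)⁸ = ab⁴.
Check: (a²b⁵) · (ab⁴) → (a²b⁵) · a = b⁵;   (b⁵) · b⁴ = e, giving e as required.

Answer: ab⁴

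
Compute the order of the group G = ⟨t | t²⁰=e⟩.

G is generated by a single element, so G is cyclic. The relator gives t²⁰ = e and no smaller power is forced to be e, so the 20 powers {e, t, t², t³, t⁴, t⁵, t⁶, t⁷, t⁸, t⁹, t¹², t¹³, t¹¹, t¹⁰, t¹⁴, t¹⁵, t¹⁶, t¹⁷, t¹⁸, t¹⁹} are distinct. Hence |G| = 20.

Answer: 20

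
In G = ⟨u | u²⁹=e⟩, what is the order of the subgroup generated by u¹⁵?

|⟨u¹⁵⟩| equals the order of u¹⁵. Compute successive powers until reaching e:
  (u¹⁵)¹ = u¹⁵, (u¹⁵)² = u, (u¹⁵)³ = u¹⁶, (u¹⁵)⁴ = u², (u¹⁵)⁵ = u¹⁷, (u¹⁵)⁶ = u³, (u¹⁵)⁷ = u¹⁸, (u¹⁵)⁸ = u⁴, (u¹⁵)⁹ = u¹⁹, (u¹⁵)¹⁰ = u⁵, (u¹⁵)¹¹ = u²⁰, (u¹⁵)¹² = u⁶, (u¹⁵)¹³ = u²¹, (u¹⁵)¹⁴ = u⁷, (u¹⁵)¹⁵ = u²², (u¹⁵)¹⁶ = u⁸, (u¹⁵)¹⁷ = u²³, (u¹⁵)¹⁸ = u⁹, (u¹⁵)¹⁹ = u²⁴, (u¹⁵)²⁰ = u¹⁰, (u¹⁵)²¹ = u²⁵, (u¹⁵)²² = u¹¹, (u¹⁵)²³ = u²⁶, (u¹⁵)²⁴ = u¹², (u¹⁵)²⁵ = u²⁷, (u¹⁵)²⁶ = u¹³, (u¹⁵)²⁷ = u²⁸, (u¹⁵)²⁸ = u¹⁴, (u¹⁵)²⁹ = e.
The smallest positive k with (u¹⁵)ᵏ = e is 29, so |⟨u¹⁵⟩| = 29.

Answer: 29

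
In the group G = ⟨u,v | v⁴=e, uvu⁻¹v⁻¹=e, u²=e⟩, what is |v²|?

Compute successive powers until reaching e:
  (v²)¹ = v², (v²)² = e.
The smallest positive k with (v²)ᵏ = e is 2.

Answer: 2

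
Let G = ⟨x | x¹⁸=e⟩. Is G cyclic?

|G| = 18. The element x has order 18 (its powers give 18 distinct elements), so ⟨x⟩ = G and G is cyclic.

Answer: Yes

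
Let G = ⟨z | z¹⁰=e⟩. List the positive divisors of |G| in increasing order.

|G| = 10 = 2 · 5. By Lagrange's theorem the order of any subgroup divides 10; the divisors of 10 are 1, 2, 5, 10.

Answer: 1, 2, 5, 10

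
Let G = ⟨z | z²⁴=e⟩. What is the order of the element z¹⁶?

Compute successive powers until reaching e:
  (z¹⁶)¹ = z¹⁶, (z¹⁶)² = z⁸, (z¹⁶)³ = e.
The smallest positive k with (z¹⁶)ᵏ = e is 3.

Answer: 3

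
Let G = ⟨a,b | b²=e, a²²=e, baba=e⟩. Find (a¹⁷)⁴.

Compute successive powers of (a¹⁷), reducing at each step:
  (a¹⁷)²: (a¹⁷) · a¹⁷ = a¹²
  (a¹⁷)³: (a¹²) · a¹⁷ = a⁷
  (a¹⁷)⁴: (a⁷) · a¹⁷ = a²

Answer: a²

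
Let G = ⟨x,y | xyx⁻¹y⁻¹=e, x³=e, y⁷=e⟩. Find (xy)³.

Compute successive powers of (xy), reducing at each step:
  (xy)²: (xy) · x = x²y;   (x²y) · y = x²y²
  (xy)³: (x²y²) · x = y²;   (y²) · y = y³

Answer: y³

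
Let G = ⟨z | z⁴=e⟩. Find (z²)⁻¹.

The order of (z²) is 2 (smallest k with (z²)ᵏ = e), so (z²)⁻¹ = (z²)¹ = z².
Check: (z²) · (z²) → (z²) · z² = e, giving e as required.

Answer: z²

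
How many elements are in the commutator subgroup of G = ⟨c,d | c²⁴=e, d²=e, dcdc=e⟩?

G' = [G, G] is generated by all commutators. The generator-pair commutators are: [c, d] = c².
The subgroup they normally generate is {e, c², c⁴, c⁶, c⁸, c¹⁰, c¹², c¹⁴, c¹⁶, c¹⁸, c²⁰, c²²}, of order 12.
Check: |G/G'| = 48/12 = 4 is the order of the abelianisation.

Answer: 12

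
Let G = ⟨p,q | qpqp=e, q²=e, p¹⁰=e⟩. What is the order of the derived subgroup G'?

G' = [G, G] is generated by all commutators. The generator-pair commutators are: [p, q] = p².
The subgroup they normally generate is {e, p², p⁴, p⁶, p⁸}, of order 5.
Check: |G/G'| = 20/5 = 4 is the order of the abelianisation.

Answer: 5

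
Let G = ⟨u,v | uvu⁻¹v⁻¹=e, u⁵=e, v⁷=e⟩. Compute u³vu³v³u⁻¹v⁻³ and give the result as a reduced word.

Multiply left to right, reducing at each step:
  (u³) · v = u³v
  (u³v) · u³ = uv
  (uv) · v³ = uv⁴
  (uv⁴) · u⁻¹ = v⁴
  (v⁴) · v⁻³ = v

Answer: v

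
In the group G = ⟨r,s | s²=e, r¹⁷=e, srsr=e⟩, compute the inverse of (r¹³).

The order of (r¹³) is 17 (smallest k with (r¹³)ᵏ = e), so (r¹³)⁻¹ = (r¹³)¹⁶ = r⁴.
Check: (r¹³) · (r⁴) → (r¹³) · r⁴ = e, giving e as required.

Answer: r⁴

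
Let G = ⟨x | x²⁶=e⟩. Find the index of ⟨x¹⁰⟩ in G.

First find ord(x¹⁰) by computing successive powers:
  (x¹⁰)¹ = x¹⁰, (x¹⁰)² = x²⁰, (x¹⁰)³ = x⁴, (x¹⁰)⁴ = x¹⁴, (x¹⁰)⁵ = x²⁴, (x¹⁰)⁶ = x⁸, (x¹⁰)⁷ = x¹⁸, (x¹⁰)⁸ = x², (x¹⁰)⁹ = x¹², (x¹⁰)¹⁰ = x²², (x¹⁰)¹¹ = x⁶, (x¹⁰)¹² = x¹⁶, (x¹⁰)¹³ = e.
So |⟨x¹⁰⟩| = ord(x¹⁰) = 13. With |G| = 26, by Lagrange [G : ⟨x¹⁰⟩] = 26/13 = 2.

Answer: 2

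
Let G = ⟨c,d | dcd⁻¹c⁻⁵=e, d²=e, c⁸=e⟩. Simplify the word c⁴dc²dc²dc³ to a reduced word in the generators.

Multiply left to right, reducing at each step:
  (c⁴) · d = c⁴d
  (c⁴d) · c² = c⁶d
  (c⁶d) · d = c⁶
  (c⁶) · c² = e
  e · d = d
  d · c³ = c⁷d

Answer: c⁷d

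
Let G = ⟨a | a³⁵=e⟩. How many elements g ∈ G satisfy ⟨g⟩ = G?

G is cyclic of order 35. An element generates G iff its order is 35, and a cyclic group of order 35 has exactly φ(35) = 24 such elements.

Answer: 24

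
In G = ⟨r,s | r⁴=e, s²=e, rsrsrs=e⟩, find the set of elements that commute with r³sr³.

⟨r³sr³⟩ ⊆ C_G(r³sr³) since powers of r³sr³ commute with r³sr³; so |C_G(r³sr³)| ≥ |⟨r³sr³⟩| = 4.
By orbit–stabilizer, |C_G(r³sr³)| = |G| / |conj. class of r³sr³| = 24 / 6 = 4.
The 4 elements commuting with r³sr³ are {e, rsr, r³sr³, sr²s}.

Answer: {e, rsr, r³sr³, sr²s}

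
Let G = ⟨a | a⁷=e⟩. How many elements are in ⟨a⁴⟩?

|⟨a⁴⟩| equals the order of a⁴. Compute successive powers until reaching e:
  (a⁴)¹ = a⁴, (a⁴)² = a, (a⁴)³ = a⁵, (a⁴)⁴ = a², (a⁴)⁵ = a⁶, (a⁴)⁶ = a³, (a⁴)⁷ = e.
The smallest positive k with (a⁴)ᵏ = e is 7, so |⟨a⁴⟩| = 7.

Answer: 7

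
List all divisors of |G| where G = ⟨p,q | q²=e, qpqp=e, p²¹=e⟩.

|G| = 42 = 2 · 3 · 7. By Lagrange's theorem the order of any subgroup divides 42; the divisors of 42 are 1, 2, 3, 6, 7, 14, 21, 42.

Answer: 1, 2, 3, 6, 7, 14, 21, 42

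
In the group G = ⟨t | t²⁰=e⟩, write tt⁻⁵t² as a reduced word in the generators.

Multiply left to right, reducing at each step:
  t · t⁻⁵ = t¹⁶
  (t¹⁶) · t² = t¹⁸

Answer: t¹⁸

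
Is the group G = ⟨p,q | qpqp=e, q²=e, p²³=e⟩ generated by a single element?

Every cyclic group is abelian. But p·q = pq while q·p = p²²q, so p·q ≠ q·p and G is not abelian. Hence G is not cyclic.

Answer: No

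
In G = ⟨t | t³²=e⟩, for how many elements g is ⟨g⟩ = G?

G is cyclic of order 32. An element generates G iff its order is 32, and a cyclic group of order 32 has exactly φ(32) = 16 such elements.

Answer: 16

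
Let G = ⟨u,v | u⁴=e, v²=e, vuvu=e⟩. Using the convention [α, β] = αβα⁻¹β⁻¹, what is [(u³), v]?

[(u³), v] = (u³)·v·(u³)⁻¹·v⁻¹.
  (u³) · v = u³v
  (u³v) · u = u²v
  (u²v) · v = u²

Answer: u²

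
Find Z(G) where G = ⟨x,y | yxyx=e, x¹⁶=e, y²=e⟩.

An element z ∈ Z(G) iff z commutes with every generator.
For example x⁸ is central: (x⁸)·x = x⁹ = x·(x⁸); (x⁸)·y = x⁸y = y·(x⁸).
Whereas x ∉ Z(G) since x·y = xy ≠ x¹⁵y = y·x.
Checking each of the 32 elements this way gives Z(G) = {e, x⁸}, of order 2.

Answer: {e, x⁸}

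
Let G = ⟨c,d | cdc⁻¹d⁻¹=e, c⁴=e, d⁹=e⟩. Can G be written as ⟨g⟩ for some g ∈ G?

|G| = 36. The element cd has order 36 (its powers give 36 distinct elements), so ⟨cd⟩ = G and G is cyclic.

Answer: Yes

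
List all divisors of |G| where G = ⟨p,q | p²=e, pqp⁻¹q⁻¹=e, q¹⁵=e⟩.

|G| = 30 = 2 · 3 · 5. By Lagrange's theorem the order of any subgroup divides 30; the divisors of 30 are 1, 2, 3, 5, 6, 10, 15, 30.

Answer: 1, 2, 3, 5, 6, 10, 15, 30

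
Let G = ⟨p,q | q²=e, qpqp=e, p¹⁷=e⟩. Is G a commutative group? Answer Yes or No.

p·q = pq but q·p = p¹⁶q, so p·q ≠ q·p and G is not abelian.

Answer: No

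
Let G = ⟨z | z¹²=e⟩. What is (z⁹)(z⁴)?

Compute (z⁹) · (z⁴) by multiplying left to right and reducing via the relations at each step:
  (z⁹) · z⁴ = z

Answer: z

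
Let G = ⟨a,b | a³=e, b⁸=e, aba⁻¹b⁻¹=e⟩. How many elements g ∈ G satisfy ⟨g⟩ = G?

G is cyclic of order 24. An element generates G iff its order is 24, and a cyclic group of order 24 has exactly φ(24) = 8 such elements.

Answer: 8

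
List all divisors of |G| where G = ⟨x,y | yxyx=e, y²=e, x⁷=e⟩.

|G| = 14 = 2 · 7. By Lagrange's theorem the order of any subgroup divides 14; the divisors of 14 are 1, 2, 7, 14.

Answer: 1, 2, 7, 14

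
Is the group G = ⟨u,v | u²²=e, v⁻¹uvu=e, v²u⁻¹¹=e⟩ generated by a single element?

Every cyclic group is abelian. But u·v = uv while v·u = u¹⁰v⁻¹, so u·v ≠ v·u and G is not abelian. Hence G is not cyclic.

Answer: No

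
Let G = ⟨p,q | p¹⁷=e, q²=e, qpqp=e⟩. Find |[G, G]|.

G' = [G, G] is generated by all commutators. The generator-pair commutators are: [p, q] = p².
The subgroup they normally generate is {e, p, p², p³, p⁴, p⁵, p⁶, p⁷, p⁸, p⁹, p¹⁰, p¹¹, p¹², p¹³, p¹⁴, p¹⁵, p¹⁶}, of order 17.
Check: |G/G'| = 34/17 = 2 is the order of the abelianisation.

Answer: 17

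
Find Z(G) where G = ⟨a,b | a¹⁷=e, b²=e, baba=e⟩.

An element z ∈ Z(G) iff z commutes with every generator.
For example e is central: e·a = a = a·e; e·b = b = b·e.
Whereas a ∉ Z(G) since a·b = ab ≠ a¹⁶b = b·a.
Checking each of the 34 elements this way gives Z(G) = {e}, of order 1.

Answer: {e}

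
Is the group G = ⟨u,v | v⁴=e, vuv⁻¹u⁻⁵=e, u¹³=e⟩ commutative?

u·v = uv but v·u = u⁵v, so u·v ≠ v·u and G is not abelian.

Answer: No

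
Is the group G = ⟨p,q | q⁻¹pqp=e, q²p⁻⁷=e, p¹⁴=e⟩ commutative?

p·q = pq but q·p = p⁶q⁻¹, so p·q ≠ q·p and G is not abelian.

Answer: No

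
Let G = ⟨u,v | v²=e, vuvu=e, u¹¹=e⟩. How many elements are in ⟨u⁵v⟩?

|⟨u⁵v⟩| equals the order of u⁵v. Compute successive powers until reaching e:
  (u⁵v)¹ = u⁵v, (u⁵v)² = e.
The smallest positive k with (u⁵v)ᵏ = e is 2, so |⟨u⁵v⟩| = 2.

Answer: 2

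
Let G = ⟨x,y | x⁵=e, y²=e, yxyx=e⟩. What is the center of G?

An element z ∈ Z(G) iff z commutes with every generator.
For example e is central: e·x = x = x·e; e·y = y = y·e.
Whereas x ∉ Z(G) since x·y = xy ≠ x⁴y = y·x.
Checking each of the 10 elements this way gives Z(G) = {e}, of order 1.

Answer: {e}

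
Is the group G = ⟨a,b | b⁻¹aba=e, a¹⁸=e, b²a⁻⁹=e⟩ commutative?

a·b = ab but b·a = a⁸b⁻¹, so a·b ≠ b·a and G is not abelian.

Answer: No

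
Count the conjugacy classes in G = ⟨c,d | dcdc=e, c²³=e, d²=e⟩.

The conjugacy classes (representative and size) are:
  [e] (size 1), [c] (size 2), [c²¹] (size 2), [c²⁰] (size 2), [c⁴] (size 2), [c¹⁸] (size 2), [c⁶] (size 2), [c¹⁶] (size 2), [c⁸] (size 2), [c⁹] (size 2), [c¹⁰] (size 2), [c¹²] (size 2), [c¹⁸d] (size 23).
Class equation: 1 + 2 + 2 + 2 + 2 + 2 + 2 + 2 + 2 + 2 + 2 + 2 + 23 = 46 = |G|. So G has 13 conjugacy classes.

Answer: 13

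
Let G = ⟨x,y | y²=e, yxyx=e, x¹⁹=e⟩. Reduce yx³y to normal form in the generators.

Multiply left to right, reducing at each step:
  y · x³ = x¹⁶y
  (x¹⁶y) · y = x¹⁶

Answer: x¹⁶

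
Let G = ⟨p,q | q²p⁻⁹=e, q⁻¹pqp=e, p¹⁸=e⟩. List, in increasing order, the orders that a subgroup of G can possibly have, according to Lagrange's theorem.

|G| = 36 = 2² · 3². By Lagrange's theorem the order of any subgroup divides 36; the divisors of 36 are 1, 2, 3, 4, 6, 9, 12, 18, 36.

Answer: 1, 2, 3, 4, 6, 9, 12, 18, 36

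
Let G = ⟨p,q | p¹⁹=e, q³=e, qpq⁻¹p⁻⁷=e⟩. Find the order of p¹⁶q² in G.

Compute successive powers until reaching e:
  (p¹⁶q²)¹ = p¹⁶q², (p¹⁶q²)² = p²q, (p¹⁶q²)³ = e.
The smallest positive k with (p¹⁶q²)ᵏ = e is 3.

Answer: 3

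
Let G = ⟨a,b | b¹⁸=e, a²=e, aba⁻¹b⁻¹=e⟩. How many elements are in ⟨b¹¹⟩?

|⟨b¹¹⟩| equals the order of b¹¹. Compute successive powers until reaching e:
  (b¹¹)¹ = b¹¹, (b¹¹)² = b⁴, (b¹¹)³ = b¹⁵, (b¹¹)⁴ = b⁸, (b¹¹)⁵ = b, (b¹¹)⁶ = b¹², (b¹¹)⁷ = b⁵, (b¹¹)⁸ = b¹⁶, (b¹¹)⁹ = b⁹, (b¹¹)¹⁰ = b², (b¹¹)¹¹ = b¹³, (b¹¹)¹² = b⁶, (b¹¹)¹³ = b¹⁷, (b¹¹)¹⁴ = b¹⁰, (b¹¹)¹⁵ = b³, (b¹¹)¹⁶ = b¹⁴, (b¹¹)¹⁷ = b⁷, (b¹¹)¹⁸ = e.
The smallest positive k with (b¹¹)ᵏ = e is 18, so |⟨b¹¹⟩| = 18.

Answer: 18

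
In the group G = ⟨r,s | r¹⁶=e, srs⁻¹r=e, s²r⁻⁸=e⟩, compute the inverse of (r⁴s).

The order of (r⁴s) is 4 (smallest k with (r⁴s)ᵏ = e), so (r⁴s)⁻¹ = (r⁴s)³ = r⁴s⁻¹.
Check: (r⁴s) · (r⁴s⁻¹) → (r⁴s) · r⁴ = s;   s · s⁻¹ = e, giving e as required.

Answer: r⁴s⁻¹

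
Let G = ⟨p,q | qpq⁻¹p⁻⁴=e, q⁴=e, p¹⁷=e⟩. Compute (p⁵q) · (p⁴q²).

Compute (p⁵q) · (p⁴q²) by multiplying left to right and reducing via the relations at each step:
  (p⁵q) · p⁴ = p⁴q
  (p⁴q) · q² = p⁴q³

Answer: p⁴q³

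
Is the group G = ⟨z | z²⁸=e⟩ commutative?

G has a single generator, so G is cyclic and hence abelian.

Answer: Yes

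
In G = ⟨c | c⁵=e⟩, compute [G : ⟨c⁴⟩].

First find ord(c⁴) by computing successive powers:
  (c⁴)¹ = c⁴, (c⁴)² = c³, (c⁴)³ = c², (c⁴)⁴ = c, (c⁴)⁵ = e.
So |⟨c⁴⟩| = ord(c⁴) = 5. With |G| = 5, by Lagrange [G : ⟨c⁴⟩] = 5/5 = 1.

Answer: 1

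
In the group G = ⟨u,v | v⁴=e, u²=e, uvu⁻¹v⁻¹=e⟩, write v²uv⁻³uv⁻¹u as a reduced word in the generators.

Multiply left to right, reducing at each step:
  (v²) · u = uv²
  (uv²) · v⁻³ = uv³
  (uv³) · u = v³
  (v³) · v⁻¹ = v²
  (v²) · u = uv²

Answer: uv²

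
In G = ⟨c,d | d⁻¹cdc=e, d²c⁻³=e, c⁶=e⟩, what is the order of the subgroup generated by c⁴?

|⟨c⁴⟩| equals the order of c⁴. Compute successive powers until reaching e:
  (c⁴)¹ = c⁴, (c⁴)² = c², (c⁴)³ = e.
The smallest positive k with (c⁴)ᵏ = e is 3, so |⟨c⁴⟩| = 3.

Answer: 3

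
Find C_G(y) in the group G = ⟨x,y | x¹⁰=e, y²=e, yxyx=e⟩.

⟨y⟩ ⊆ C_G(y) since powers of y commute with y; so |C_G(y)| ≥ |⟨y⟩| = 2.
By orbit–stabilizer, |C_G(y)| = |G| / |conj. class of y| = 20 / 5 = 4.
The 4 elements commuting with y are {e, x⁵, y, x⁵y}.

Answer: {e, x⁵, y, x⁵y}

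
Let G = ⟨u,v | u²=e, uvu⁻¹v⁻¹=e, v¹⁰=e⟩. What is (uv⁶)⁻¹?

The order of (uv⁶) is 10 (smallest k with (uv⁶)ᵏ = e), so (uv⁶)⁻¹ = (uv⁶)⁹ = uv⁴.
Check: (uv⁶) · (uv⁴) → (uv⁶) · u = v⁶;   (v⁶) · v⁴ = e, giving e as required.

Answer: uv⁴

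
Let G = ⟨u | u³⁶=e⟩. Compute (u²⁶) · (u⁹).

Compute (u²⁶) · (u⁹) by multiplying left to right and reducing via the relations at each step:
  (u²⁶) · u⁹ = u³⁵

Answer: u³⁵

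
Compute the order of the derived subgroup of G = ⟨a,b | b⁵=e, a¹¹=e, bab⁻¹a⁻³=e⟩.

G' = [G, G] is generated by all commutators. The generator-pair commutators are: [a, b] = a⁹.
The subgroup they normally generate is {e, a, a², a³, a⁴, a⁵, a⁶, a⁷, a⁸, a⁹, a¹⁰}, of order 11.
Check: |G/G'| = 55/11 = 5 is the order of the abelianisation.

Answer: 11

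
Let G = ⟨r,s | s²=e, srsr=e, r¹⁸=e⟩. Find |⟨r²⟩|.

|⟨r²⟩| equals the order of r². Compute successive powers until reaching e:
  (r²)¹ = r², (r²)² = r⁴, (r²)³ = r⁶, (r²)⁴ = r⁸, (r²)⁵ = r¹⁰, (r²)⁶ = r¹², (r²)⁷ = r¹⁴, (r²)⁸ = r¹⁶, (r²)⁹ = e.
The smallest positive k with (r²)ᵏ = e is 9, so |⟨r²⟩| = 9.

Answer: 9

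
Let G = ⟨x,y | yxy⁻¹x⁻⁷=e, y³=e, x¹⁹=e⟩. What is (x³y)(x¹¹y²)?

Compute (x³y) · (x¹¹y²) by multiplying left to right and reducing via the relations at each step:
  (x³y) · x¹¹ = x⁴y
  (x⁴y) · y² = x⁴

Answer: x⁴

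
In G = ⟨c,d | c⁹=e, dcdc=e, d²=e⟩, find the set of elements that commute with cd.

⟨cd⟩ ⊆ C_G(cd) since powers of cd commute with cd; so |C_G(cd)| ≥ |⟨cd⟩| = 2.
By orbit–stabilizer, |C_G(cd)| = |G| / |conj. class of cd| = 18 / 9 = 2.
The 2 elements commuting with cd are {e, cd}.

Answer: {e, cd}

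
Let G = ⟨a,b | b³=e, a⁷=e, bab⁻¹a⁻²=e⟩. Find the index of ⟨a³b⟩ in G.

First find ord(a³b) by computing successive powers:
  (a³b)¹ = a³b, (a³b)² = a²b², (a³b)³ = e.
So |⟨a³b⟩| = ord(a³b) = 3. With |G| = 21, by Lagrange [G : ⟨a³b⟩] = 21/3 = 7.

Answer: 7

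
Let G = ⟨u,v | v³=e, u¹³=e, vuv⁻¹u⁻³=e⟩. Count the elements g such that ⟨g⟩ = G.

⟨g⟩ = G would require ord(g) = |G| = 39, but the maximum element order in G is 13 < 39. So G is not cyclic and no single element generates it: the count is 0.

Answer: 0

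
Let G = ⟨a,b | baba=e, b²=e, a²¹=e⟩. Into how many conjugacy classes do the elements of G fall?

The conjugacy classes (representative and size) are:
  [e] (size 1), [a²⁰] (size 2), [a²] (size 2), [a³] (size 2), [a¹⁷] (size 2), [a⁵] (size 2), [a⁶] (size 2), [a⁷] (size 2), [a⁸] (size 2), [a⁹] (size 2), [a¹⁰] (size 2), [b] (size 21).
Class equation: 1 + 2 + 2 + 2 + 2 + 2 + 2 + 2 + 2 + 2 + 2 + 21 = 42 = |G|. So G has 12 conjugacy classes.

Answer: 12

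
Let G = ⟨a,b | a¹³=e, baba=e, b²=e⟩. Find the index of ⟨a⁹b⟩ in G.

First find ord(a⁹b) by computing successive powers:
  (a⁹b)¹ = a⁹b, (a⁹b)² = e.
So |⟨a⁹b⟩| = ord(a⁹b) = 2. With |G| = 26, by Lagrange [G : ⟨a⁹b⟩] = 26/2 = 13.

Answer: 13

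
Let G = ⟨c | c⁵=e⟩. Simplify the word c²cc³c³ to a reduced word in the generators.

Multiply left to right, reducing at each step:
  (c²) · c = c³
  (c³) · c³ = c
  c · c³ = c⁴

Answer: c⁴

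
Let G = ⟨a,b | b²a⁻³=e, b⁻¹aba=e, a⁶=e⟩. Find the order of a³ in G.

Compute successive powers until reaching e:
  (a³)¹ = a³, (a³)² = e.
The smallest positive k with (a³)ᵏ = e is 2.

Answer: 2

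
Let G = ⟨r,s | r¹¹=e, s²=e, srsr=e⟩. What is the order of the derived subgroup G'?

G' = [G, G] is generated by all commutators. The generator-pair commutators are: [r, s] = r².
The subgroup they normally generate is {e, r, r², r³, r⁴, r⁵, r⁶, r⁷, r⁸, r⁹, r¹⁰}, of order 11.
Check: |G/G'| = 22/11 = 2 is the order of the abelianisation.

Answer: 11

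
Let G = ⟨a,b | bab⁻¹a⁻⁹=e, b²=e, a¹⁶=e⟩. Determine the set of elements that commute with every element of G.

An element z ∈ Z(G) iff z commutes with every generator.
For example a² is central: (a²)·a = a³ = a·(a²); (a²)·b = a²b = b·(a²).
Whereas a ∉ Z(G) since a·b = ab ≠ a⁹b = b·a.
Checking each of the 32 elements this way gives Z(G) = {e, a², a⁴, a⁶, a⁸, a¹⁰, a¹², a¹⁴}, of order 8.

Answer: {e, a², a⁴, a⁶, a⁸, a¹⁰, a¹², a¹⁴}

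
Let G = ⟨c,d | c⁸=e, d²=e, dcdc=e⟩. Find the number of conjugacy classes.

The conjugacy classes (representative and size) are:
  [e] (size 1), [c] (size 2), [c⁶] (size 2), [c³] (size 2), [c⁴] (size 1), [d] (size 4), [c⁵d] (size 4).
Class equation: 1 + 2 + 2 + 2 + 1 + 4 + 4 = 16 = |G|. So G has 7 conjugacy classes.

Answer: 7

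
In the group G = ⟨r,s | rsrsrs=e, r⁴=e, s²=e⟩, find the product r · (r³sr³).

Compute r · (r³sr³) by multiplying left to right and reducing via the relations at each step:
  r · r³ = e
  e · s = s
  s · r³ = sr³

Answer: sr³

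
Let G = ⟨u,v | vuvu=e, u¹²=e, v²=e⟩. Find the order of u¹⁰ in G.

Compute successive powers until reaching e:
  (u¹⁰)¹ = u¹⁰, (u¹⁰)² = u⁸, (u¹⁰)³ = u⁶, (u¹⁰)⁴ = u⁴, (u¹⁰)⁵ = u², (u¹⁰)⁶ = e.
The smallest positive k with (u¹⁰)ᵏ = e is 6.

Answer: 6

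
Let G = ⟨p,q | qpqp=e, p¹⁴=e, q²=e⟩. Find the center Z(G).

An element z ∈ Z(G) iff z commutes with every generator.
For example p⁷ is central: (p⁷)·p = p⁸ = p·(p⁷); (p⁷)·q = p⁷q = q·(p⁷).
Whereas p ∉ Z(G) since p·q = pq ≠ p¹³q = q·p.
Checking each of the 28 elements this way gives Z(G) = {e, p⁷}, of order 2.

Answer: {e, p⁷}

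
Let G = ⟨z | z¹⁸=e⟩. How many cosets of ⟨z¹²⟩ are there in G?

First find ord(z¹²) by computing successive powers:
  (z¹²)¹ = z¹², (z¹²)² = z⁶, (z¹²)³ = e.
So |⟨z¹²⟩| = ord(z¹²) = 3. With |G| = 18, by Lagrange [G : ⟨z¹²⟩] = 18/3 = 6.

Answer: 6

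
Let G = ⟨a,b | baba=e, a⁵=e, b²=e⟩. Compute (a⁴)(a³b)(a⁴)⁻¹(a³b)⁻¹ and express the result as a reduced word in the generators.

[(a⁴), (a³b)] = (a⁴)·(a³b)·(a⁴)⁻¹·(a³b)⁻¹.
  (a⁴) · (a³b) = a²b
  (a²b) · a = ab
  (ab) · (a³b) = a³

Answer: a³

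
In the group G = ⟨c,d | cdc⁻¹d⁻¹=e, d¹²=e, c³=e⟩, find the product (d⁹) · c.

Compute (d⁹) · c by multiplying left to right and reducing via the relations at each step:
  (d⁹) · c = cd⁹

Answer: cd⁹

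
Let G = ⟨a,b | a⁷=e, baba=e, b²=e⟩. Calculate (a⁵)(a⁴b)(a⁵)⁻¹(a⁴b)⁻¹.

[(a⁵), (a⁴b)] = (a⁵)·(a⁴b)·(a⁵)⁻¹·(a⁴b)⁻¹.
  (a⁵) · (a⁴b) = a²b
  (a²b) · (a²) = b
  b · (a⁴b) = a³

Answer: a³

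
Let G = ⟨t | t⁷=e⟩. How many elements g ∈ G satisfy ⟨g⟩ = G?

G is cyclic of order 7. An element generates G iff its order is 7, and a cyclic group of order 7 has exactly φ(7) = 6 such elements.

Answer: 6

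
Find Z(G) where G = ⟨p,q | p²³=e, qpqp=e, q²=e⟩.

An element z ∈ Z(G) iff z commutes with every generator.
For example e is central: e·p = p = p·e; e·q = q = q·e.
Whereas p ∉ Z(G) since p·q = pq ≠ p²²q = q·p.
Checking each of the 46 elements this way gives Z(G) = {e}, of order 1.

Answer: {e}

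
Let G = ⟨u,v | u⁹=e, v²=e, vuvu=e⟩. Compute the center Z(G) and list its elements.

An element z ∈ Z(G) iff z commutes with every generator.
For example e is central: e·u = u = u·e; e·v = v = v·e.
Whereas u ∉ Z(G) since u·v = uv ≠ u⁸v = v·u.
Checking each of the 18 elements this way gives Z(G) = {e}, of order 1.

Answer: {e}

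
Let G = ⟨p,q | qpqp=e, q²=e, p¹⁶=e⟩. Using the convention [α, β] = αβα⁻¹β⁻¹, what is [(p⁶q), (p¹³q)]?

[(p⁶q), (p¹³q)] = (p⁶q)·(p¹³q)·(p⁶q)⁻¹·(p¹³q)⁻¹.
  (p⁶q) · (p¹³q) = p⁹
  (p⁹) · (p⁶q) = p¹⁵q
  (p¹⁵q) · (p¹³q) = p²

Answer: p²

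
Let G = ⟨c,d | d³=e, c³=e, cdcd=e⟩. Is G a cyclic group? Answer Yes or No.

Every cyclic group is abelian. But c·d = cd while d·c = c²d², so c·d ≠ d·c and G is not abelian. Hence G is not cyclic.

Answer: No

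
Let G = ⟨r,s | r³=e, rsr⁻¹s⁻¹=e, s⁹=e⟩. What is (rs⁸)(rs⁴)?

Compute (rs⁸) · (rs⁴) by multiplying left to right and reducing via the relations at each step:
  (rs⁸) · r = r²s⁸
  (r²s⁸) · s⁴ = r²s³

Answer: r²s³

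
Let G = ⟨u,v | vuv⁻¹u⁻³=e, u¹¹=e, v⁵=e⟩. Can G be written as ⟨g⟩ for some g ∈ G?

Every cyclic group is abelian. But u·v = uv while v·u = u³v, so u·v ≠ v·u and G is not abelian. Hence G is not cyclic.

Answer: No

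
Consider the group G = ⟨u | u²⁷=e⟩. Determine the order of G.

G is generated by a single element, so G is cyclic. The relator gives u²⁷ = e and no smaller power is forced to be e, so the 27 powers {e, u, u², u³, u⁴, u⁵, u⁶, u⁷, u⁸, u⁹, u²², u²³, u²¹, u²⁰, u²⁴, u²⁵, u²⁶, u¹², u¹³, u¹¹, u¹⁰, u¹⁴, u¹⁵, u¹⁶, u¹⁷, u¹⁸, u¹⁹} are distinct. Hence |G| = 27.

Answer: 27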